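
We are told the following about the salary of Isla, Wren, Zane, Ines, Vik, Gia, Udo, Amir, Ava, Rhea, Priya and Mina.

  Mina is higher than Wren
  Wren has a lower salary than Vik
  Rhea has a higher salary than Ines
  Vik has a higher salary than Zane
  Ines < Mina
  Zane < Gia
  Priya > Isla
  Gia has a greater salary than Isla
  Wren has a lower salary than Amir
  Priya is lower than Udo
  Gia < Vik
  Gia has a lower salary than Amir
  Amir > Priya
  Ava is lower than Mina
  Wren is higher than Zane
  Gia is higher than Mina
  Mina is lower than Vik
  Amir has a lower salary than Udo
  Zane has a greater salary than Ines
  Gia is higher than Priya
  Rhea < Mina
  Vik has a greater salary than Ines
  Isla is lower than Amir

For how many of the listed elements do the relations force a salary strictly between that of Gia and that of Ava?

Chaining upward from Ava reaches: Mina, Amir, Udo, Vik.
Chaining downward from Gia reaches: Isla, Ines, Rhea, Zane, Wren, Mina, Priya.
Strictly between Ava and Gia are those in both lists: Mina — 1 element.

1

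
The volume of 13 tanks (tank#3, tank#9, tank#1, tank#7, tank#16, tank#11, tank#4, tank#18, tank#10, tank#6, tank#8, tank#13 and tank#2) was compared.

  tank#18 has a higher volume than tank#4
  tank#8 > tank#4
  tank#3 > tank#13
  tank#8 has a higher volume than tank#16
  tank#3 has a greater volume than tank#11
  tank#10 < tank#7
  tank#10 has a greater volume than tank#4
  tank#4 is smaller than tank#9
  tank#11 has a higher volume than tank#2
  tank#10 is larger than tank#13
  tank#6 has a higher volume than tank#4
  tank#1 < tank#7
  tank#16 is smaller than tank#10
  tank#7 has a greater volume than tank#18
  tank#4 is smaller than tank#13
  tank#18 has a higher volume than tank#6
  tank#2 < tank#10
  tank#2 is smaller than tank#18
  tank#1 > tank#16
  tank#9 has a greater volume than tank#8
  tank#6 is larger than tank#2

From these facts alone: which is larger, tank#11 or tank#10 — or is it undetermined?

undetermined

Following every chain through tank#11: above tank#11 we get tank#3; below tank#11 we get tank#2.
tank#10 is not reached, and no chain runs the other way from tank#10 to tank#11.
So the given relations leave the order of tank#11 and tank#10 undetermined.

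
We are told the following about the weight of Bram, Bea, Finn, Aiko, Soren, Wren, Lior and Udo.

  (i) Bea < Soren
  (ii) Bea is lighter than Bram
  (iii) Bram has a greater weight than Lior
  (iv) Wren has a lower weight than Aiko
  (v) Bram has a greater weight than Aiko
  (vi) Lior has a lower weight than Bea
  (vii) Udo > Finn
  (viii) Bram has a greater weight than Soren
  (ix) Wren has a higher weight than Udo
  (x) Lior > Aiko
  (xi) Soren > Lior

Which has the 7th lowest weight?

The consecutive relations fix a unique order: Finn < Udo < Wren < Aiko < Lior < Bea < Soren < Bram.
Counting 7 from the smallest end gives Soren.

Soren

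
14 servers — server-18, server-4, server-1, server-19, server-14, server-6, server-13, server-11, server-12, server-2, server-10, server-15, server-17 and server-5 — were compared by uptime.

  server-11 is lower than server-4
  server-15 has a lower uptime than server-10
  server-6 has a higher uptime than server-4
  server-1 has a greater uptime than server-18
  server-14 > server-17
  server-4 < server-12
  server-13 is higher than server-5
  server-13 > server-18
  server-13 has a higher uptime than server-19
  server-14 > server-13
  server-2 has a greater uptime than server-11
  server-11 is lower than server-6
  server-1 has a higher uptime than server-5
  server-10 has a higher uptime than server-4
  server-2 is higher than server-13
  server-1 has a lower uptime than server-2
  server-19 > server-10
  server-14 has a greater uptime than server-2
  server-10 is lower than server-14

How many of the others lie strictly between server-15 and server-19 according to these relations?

1

The relations place server-15 below server-19. An element lies strictly between them when it is forced above server-15 and also forced below server-19.
Above server-15: {server-10, server-13, server-2, server-14}. Below server-19: {server-11, server-4, server-10}.
Intersection: {server-10} — 1.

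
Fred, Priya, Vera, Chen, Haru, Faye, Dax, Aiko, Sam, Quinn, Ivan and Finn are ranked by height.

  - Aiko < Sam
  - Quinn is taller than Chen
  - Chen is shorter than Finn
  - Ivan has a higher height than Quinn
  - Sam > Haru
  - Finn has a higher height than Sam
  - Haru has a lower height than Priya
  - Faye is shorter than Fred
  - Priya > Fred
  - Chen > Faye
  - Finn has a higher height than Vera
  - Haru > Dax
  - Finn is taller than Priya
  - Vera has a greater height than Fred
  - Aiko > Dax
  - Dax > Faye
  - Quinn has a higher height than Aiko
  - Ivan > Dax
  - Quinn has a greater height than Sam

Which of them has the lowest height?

Faye

Chaining upward from Faye: directly above it, Dax, Fred, Chen; then Aiko, Haru, Priya, Vera, Quinn, Ivan, Finn; then Sam.
That covers every other element, and nothing is given below Faye, so Faye is the lowest height.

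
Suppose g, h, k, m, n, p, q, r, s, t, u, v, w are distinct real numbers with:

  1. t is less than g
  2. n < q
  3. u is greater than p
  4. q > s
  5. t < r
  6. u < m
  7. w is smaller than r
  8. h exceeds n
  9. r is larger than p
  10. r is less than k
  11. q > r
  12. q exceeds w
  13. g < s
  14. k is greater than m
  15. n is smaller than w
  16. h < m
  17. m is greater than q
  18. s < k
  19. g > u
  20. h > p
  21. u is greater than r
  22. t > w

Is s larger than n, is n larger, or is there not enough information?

Chaining the given relations: n < w < t < g < s.
So s is larger.

s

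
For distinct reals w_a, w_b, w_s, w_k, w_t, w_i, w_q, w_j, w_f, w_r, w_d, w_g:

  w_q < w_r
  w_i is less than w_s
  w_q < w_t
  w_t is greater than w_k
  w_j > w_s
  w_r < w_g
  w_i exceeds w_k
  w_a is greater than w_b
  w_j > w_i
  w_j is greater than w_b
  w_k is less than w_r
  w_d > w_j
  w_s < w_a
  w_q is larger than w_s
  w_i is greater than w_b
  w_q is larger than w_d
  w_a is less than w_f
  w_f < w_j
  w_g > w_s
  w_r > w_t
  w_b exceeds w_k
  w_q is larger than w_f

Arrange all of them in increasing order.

w_k < w_b < w_i < w_s < w_a < w_f < w_j < w_d < w_q < w_t < w_r < w_g

Nothing is placed below w_k, so it is least; from there w_k < w_b; w_b < w_i; w_i < w_s; w_s < w_a; w_a < w_f; w_f < w_j; w_j < w_d; w_d < w_q; w_q < w_t; w_t < w_r; w_r < w_g, each given directly.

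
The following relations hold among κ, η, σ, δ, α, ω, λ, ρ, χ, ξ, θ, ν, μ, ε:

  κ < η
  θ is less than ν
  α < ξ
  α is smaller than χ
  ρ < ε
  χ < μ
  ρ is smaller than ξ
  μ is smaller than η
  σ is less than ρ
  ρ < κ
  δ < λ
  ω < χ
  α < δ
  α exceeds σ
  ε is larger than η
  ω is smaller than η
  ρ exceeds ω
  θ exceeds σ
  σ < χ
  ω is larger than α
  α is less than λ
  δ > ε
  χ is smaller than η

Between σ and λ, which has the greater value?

λ

Link the given pairs in sequence: σ < α; α < ω; ω < χ; χ < μ; μ < η; η < ε; ε < δ; δ < λ.
Together: σ < α < ω < χ < μ < η < ε < δ < λ.
So σ < λ; λ is the larger of the two.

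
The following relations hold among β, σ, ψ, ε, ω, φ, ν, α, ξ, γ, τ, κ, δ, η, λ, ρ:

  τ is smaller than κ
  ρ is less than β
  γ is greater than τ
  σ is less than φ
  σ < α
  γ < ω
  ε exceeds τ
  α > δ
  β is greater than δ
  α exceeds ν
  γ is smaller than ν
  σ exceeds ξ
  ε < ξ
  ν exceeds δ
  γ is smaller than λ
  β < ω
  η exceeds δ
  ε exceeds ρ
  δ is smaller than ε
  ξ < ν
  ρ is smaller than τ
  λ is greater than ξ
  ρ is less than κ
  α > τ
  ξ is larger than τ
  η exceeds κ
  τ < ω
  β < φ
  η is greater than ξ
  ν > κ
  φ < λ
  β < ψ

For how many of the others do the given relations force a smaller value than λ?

9

The elements the relations force below λ are ρ, τ, δ, γ, ε, ξ, β, σ, φ — no chain reaches any other.
That is 9.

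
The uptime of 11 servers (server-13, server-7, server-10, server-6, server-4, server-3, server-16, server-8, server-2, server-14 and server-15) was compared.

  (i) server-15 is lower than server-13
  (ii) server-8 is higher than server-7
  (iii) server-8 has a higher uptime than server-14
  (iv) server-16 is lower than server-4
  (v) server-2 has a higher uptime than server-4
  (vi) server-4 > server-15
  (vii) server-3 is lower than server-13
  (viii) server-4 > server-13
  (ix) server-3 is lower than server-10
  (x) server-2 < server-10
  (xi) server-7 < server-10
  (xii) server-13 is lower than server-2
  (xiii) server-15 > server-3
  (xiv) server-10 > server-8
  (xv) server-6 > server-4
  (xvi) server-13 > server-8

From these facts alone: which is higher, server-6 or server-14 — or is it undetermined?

server-6

server-14 < server-8 < server-13 < server-4 < server-6, by transitivity through server-8, server-13, server-4.
So server-6 is higher.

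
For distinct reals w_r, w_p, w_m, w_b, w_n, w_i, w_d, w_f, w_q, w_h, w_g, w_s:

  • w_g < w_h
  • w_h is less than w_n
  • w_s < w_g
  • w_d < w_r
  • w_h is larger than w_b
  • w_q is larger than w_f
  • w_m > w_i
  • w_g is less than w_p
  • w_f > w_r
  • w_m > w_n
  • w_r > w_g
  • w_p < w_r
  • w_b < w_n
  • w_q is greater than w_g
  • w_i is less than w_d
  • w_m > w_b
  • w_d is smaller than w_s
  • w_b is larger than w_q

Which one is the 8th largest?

w_p

Piecing the relations together gives one ordering: w_i < w_d < w_s < w_g < w_p < w_r < w_f < w_q < w_b < w_h < w_n < w_m.
The 8th largest is w_p.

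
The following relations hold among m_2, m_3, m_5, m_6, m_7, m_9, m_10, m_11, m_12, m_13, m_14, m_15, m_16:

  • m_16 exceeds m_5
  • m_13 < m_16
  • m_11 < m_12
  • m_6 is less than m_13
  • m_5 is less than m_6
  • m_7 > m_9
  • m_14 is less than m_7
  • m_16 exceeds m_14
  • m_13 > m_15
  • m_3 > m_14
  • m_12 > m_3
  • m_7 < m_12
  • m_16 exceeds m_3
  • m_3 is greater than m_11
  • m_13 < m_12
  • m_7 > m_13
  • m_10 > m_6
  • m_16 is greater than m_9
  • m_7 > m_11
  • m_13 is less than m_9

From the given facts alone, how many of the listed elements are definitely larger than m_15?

Directly above m_15: m_13.
One step further: m_9, m_16, m_7, m_12 (5 so far).
Nothing else is reachable above m_15; 5 in all.

5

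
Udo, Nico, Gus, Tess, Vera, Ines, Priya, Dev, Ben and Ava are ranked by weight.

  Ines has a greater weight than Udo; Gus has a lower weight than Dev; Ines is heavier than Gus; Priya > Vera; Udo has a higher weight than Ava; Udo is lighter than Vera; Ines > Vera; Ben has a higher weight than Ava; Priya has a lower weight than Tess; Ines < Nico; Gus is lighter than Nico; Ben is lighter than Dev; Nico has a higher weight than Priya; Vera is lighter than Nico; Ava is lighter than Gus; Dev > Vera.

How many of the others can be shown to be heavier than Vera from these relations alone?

5

Directly above Vera: Priya, Ines, Nico, Dev.
One step further: Tess (5 so far).
Nothing else is reachable above Vera; 5 in all.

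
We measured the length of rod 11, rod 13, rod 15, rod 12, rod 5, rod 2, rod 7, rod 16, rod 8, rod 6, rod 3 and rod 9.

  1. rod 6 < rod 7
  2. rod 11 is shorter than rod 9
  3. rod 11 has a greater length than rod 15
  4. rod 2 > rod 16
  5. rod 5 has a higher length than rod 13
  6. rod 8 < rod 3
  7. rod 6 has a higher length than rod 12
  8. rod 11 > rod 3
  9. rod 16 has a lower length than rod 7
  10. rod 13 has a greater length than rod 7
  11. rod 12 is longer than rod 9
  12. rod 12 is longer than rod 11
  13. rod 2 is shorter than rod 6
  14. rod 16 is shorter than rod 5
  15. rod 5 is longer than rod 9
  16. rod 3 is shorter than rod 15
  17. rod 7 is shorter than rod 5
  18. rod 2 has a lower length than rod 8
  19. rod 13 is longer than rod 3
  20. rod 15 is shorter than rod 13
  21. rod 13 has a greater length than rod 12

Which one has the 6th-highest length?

rod 9

Chaining the given pairs: rod 16 < rod 2 < rod 8 < rod 3 < rod 15 < rod 11 < rod 9 < rod 12 < rod 6 < rod 7 < rod 13 < rod 5.
The 6th largest is rod 9.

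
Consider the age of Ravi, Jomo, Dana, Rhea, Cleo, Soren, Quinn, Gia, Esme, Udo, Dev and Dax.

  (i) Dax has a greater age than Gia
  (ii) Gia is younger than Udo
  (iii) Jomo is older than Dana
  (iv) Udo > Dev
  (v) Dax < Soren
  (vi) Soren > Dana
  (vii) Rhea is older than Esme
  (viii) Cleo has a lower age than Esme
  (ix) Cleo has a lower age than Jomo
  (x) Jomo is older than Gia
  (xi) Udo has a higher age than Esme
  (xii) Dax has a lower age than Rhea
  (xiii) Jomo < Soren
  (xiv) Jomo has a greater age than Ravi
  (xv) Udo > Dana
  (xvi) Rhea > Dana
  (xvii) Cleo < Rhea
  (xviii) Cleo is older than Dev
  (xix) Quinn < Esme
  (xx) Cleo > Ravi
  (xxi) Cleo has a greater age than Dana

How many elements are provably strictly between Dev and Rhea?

The relations place Dev below Rhea. An element lies strictly between them when it is forced above Dev and also forced below Rhea.
Above Dev: {Cleo, Esme, Jomo, Soren, Udo}. Below Rhea: {Gia, Quinn, Dana, Ravi, Cleo, Dax, Esme}.
Intersection: {Cleo, Esme} — 2.

2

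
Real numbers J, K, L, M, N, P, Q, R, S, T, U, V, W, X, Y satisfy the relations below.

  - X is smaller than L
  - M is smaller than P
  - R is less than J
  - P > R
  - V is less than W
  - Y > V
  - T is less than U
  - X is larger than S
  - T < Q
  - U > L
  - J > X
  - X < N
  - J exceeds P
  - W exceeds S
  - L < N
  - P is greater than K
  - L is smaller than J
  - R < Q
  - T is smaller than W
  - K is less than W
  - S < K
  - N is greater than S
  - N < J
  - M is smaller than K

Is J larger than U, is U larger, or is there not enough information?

undetermined

Following every chain through U: below U we get T, S, X, L.
J is not reached, and no chain runs the other way from J to U.
So the given relations leave the order of U and J undetermined.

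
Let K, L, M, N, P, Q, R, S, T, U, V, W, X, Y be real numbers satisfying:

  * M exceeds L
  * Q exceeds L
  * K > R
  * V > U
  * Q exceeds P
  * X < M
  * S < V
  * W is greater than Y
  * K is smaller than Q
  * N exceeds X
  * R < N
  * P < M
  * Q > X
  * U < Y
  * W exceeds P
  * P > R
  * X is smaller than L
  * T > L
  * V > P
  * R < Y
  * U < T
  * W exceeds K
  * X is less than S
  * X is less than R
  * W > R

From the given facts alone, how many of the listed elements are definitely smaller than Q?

5

The elements the relations force below Q are X, R, L, P, K — no chain reaches any other.
That is 5.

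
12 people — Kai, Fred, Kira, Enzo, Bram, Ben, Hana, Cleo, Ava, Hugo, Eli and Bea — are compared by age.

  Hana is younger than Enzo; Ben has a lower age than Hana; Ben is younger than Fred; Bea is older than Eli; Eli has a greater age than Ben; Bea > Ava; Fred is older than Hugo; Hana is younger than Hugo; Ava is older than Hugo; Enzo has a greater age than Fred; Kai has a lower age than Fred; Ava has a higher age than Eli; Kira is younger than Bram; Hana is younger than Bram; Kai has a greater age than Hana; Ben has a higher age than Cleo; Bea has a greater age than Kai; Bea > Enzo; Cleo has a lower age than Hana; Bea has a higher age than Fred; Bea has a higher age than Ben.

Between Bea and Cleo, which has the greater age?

Bea

Chaining the given relations: Cleo < Ben < Hana < Hugo < Fred < Enzo < Bea.
So Cleo < Bea; Bea is the older of the two.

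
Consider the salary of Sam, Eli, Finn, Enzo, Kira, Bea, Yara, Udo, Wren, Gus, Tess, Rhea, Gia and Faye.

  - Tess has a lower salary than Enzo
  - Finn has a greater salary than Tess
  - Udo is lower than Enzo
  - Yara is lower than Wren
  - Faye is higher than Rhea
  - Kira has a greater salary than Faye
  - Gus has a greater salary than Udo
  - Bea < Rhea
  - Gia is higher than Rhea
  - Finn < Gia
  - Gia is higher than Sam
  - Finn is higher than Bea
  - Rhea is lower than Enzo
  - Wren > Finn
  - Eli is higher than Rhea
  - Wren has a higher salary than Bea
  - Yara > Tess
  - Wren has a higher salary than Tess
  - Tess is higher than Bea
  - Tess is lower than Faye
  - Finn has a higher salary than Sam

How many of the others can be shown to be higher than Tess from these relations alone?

From Tess the given relations immediately reach Finn, Enzo, Faye, Yara, Wren.
From those, Gia, Kira — 7 in total.
No other element is forced above Tess by the given relations, so the count is 7.

7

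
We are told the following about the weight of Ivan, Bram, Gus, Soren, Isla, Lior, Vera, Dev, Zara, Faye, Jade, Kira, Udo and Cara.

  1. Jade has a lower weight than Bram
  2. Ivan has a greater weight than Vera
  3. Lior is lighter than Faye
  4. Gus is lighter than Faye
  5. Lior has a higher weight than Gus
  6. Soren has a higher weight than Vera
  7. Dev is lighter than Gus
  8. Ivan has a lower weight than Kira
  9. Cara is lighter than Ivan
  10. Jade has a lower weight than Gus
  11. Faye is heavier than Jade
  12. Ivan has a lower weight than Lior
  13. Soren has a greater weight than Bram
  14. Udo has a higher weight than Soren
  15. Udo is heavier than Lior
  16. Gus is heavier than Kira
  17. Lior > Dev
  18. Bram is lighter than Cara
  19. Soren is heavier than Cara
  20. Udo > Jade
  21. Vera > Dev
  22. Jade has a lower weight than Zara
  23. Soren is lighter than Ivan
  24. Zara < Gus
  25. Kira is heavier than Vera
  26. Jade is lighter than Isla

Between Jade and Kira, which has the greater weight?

Kira

Jade < Bram < Cara < Soren < Ivan < Kira, by transitivity through Bram, Cara, Soren, Ivan.
So Jade < Kira; Kira is the heavier of the two.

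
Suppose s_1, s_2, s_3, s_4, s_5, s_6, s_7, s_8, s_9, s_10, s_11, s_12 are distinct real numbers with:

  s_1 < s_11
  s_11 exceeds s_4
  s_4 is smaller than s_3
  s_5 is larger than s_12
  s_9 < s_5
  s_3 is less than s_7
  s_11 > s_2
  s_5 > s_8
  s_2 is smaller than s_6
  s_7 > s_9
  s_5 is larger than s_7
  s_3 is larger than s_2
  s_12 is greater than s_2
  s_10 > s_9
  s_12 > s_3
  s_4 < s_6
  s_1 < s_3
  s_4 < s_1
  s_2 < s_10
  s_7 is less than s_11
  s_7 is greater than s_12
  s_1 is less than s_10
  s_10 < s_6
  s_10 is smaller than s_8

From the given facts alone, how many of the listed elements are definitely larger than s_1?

Directly above s_1: s_10, s_3, s_11.
One step further: s_8, s_12, s_7, s_6 (7 so far).
One step further: s_5 (8 so far).
No other element is forced above s_1 by the given relations, so the count is 8.

8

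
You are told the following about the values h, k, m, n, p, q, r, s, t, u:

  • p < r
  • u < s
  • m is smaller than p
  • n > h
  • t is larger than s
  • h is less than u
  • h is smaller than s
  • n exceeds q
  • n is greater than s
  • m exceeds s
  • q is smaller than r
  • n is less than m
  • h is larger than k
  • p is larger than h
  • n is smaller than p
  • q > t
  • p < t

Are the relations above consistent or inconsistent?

We have p < t stated directly, yet also t < q < n < m < p by chaining the others — so t < p. Contradiction.

inconsistent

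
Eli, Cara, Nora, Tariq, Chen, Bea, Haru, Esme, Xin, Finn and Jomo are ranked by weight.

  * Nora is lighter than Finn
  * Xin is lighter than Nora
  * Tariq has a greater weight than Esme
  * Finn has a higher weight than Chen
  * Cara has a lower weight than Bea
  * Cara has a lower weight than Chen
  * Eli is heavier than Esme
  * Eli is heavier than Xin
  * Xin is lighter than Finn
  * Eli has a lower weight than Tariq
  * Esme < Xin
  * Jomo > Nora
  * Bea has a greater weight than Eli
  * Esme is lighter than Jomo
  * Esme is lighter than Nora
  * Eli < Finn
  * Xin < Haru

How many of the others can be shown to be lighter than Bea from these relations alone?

4

Directly below Bea: Cara, Eli.
One step further: Esme, Xin (4 so far).
No other element is forced below Bea by the given relations, so the count is 4.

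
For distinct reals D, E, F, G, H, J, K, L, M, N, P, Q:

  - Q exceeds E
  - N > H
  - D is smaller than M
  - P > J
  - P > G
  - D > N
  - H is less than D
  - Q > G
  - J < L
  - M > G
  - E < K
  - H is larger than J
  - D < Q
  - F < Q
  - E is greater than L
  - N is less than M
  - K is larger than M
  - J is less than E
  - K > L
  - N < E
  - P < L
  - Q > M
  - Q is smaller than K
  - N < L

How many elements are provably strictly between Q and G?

4

Chaining upward from G reaches: P, L, E, M, K.
Chaining downward from Q reaches: J, F, P, H, N, L, E, D, M.
Strictly between G and Q are those in both lists: P, L, E, M — 4 elements.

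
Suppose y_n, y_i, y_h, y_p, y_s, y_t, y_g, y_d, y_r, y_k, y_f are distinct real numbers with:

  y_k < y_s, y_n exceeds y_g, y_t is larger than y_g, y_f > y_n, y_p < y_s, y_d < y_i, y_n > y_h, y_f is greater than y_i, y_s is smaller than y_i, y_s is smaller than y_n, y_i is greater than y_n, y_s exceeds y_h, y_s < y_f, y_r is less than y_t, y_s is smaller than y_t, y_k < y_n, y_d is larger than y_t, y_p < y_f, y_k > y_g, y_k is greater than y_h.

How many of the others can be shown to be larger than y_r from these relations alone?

4

From y_r the given relations immediately reach y_t.
From those, y_d — 2 in total.
From those, y_i — 3 in total.
From those, y_f — 4 in total.
No other element is forced above y_r by the given relations, so the count is 4.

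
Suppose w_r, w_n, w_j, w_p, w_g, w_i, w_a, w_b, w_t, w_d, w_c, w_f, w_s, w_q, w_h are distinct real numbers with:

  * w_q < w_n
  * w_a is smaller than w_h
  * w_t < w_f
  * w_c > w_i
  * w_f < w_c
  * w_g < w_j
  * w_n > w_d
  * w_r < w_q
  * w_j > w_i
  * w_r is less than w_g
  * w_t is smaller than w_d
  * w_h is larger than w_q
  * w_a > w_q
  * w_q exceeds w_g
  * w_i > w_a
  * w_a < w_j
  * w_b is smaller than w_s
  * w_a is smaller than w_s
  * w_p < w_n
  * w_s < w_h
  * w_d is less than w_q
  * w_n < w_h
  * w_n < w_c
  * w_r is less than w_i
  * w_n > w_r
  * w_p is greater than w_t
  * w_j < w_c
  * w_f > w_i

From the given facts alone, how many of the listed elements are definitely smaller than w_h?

The elements the relations force below w_h are w_t, w_r, w_g, w_p, w_d, w_q, w_b, w_a, w_s, w_n — no chain reaches any other.
That is 10.

10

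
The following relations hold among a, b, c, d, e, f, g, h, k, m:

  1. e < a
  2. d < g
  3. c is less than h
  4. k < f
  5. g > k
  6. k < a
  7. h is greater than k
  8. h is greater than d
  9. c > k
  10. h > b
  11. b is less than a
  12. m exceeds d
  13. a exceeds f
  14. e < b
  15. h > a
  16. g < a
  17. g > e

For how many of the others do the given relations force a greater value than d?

4

The elements the relations force above d are g, a, h, m — no chain reaches any other.
That is 4.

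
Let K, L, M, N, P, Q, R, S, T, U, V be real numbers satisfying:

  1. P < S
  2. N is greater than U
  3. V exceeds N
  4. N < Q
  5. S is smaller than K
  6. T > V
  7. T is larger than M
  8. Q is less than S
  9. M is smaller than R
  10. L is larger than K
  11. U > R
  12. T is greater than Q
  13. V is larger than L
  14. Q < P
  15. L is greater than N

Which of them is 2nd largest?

The consecutive relations fix a unique order: M < R < U < N < Q < P < S < K < L < V < T.
Counting 2 from the largest end gives V.

V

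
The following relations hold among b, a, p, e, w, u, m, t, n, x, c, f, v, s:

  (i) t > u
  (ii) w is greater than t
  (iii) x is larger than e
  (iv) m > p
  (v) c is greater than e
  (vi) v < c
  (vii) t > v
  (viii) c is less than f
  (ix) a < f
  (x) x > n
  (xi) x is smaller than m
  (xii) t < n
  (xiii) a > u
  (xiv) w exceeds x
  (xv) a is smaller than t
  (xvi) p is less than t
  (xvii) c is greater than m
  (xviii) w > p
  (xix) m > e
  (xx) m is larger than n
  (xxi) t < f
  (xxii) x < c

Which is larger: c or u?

c

u < a and a < t give u < t.
With t < n: u < a < t < n.
With n < x: u < a < t < n < x.
Then x < m extends the chain to m.
With m < c: u < a < t < n < x < m < c.
So u < c; c is the larger of the two.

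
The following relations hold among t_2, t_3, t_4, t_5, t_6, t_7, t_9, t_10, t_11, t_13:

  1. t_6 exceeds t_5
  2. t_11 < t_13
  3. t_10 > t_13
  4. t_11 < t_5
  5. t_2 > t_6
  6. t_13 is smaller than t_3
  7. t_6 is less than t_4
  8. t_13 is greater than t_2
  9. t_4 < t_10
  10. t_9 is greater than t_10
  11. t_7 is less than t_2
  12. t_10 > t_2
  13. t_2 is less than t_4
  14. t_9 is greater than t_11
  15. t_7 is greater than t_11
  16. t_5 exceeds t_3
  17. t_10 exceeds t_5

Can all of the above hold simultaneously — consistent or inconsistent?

We have t_6 < t_2 stated directly, yet also t_2 < t_13 < t_3 < t_5 < t_6 by chaining the others — so t_2 < t_6. Contradiction.

inconsistent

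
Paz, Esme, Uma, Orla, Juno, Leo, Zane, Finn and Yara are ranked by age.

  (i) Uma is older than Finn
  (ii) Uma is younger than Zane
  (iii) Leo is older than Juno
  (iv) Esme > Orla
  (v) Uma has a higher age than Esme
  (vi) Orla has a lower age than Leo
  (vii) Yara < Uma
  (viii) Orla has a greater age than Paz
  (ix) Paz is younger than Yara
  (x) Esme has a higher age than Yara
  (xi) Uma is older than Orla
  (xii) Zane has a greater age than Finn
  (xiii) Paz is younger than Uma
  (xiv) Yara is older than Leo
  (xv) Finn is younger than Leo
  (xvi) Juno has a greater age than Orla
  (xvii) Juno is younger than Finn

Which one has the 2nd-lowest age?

Orla

Piecing the relations together gives one ordering: Paz < Orla < Juno < Finn < Leo < Yara < Esme < Uma < Zane.
The 2nd smallest is Orla.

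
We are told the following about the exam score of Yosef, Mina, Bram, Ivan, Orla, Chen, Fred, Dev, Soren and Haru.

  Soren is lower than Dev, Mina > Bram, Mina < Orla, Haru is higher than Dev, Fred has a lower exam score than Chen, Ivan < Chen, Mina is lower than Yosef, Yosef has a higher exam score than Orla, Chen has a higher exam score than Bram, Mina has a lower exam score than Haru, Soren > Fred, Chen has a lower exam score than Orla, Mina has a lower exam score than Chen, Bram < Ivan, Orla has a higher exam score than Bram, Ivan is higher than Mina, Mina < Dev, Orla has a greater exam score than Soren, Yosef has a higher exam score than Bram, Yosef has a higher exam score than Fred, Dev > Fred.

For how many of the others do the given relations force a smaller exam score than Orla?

Directly below Orla: Bram, Mina, Soren, Chen.
One step further: Fred, Ivan (6 so far).
Nothing else is reachable below Orla; 6 in all.

6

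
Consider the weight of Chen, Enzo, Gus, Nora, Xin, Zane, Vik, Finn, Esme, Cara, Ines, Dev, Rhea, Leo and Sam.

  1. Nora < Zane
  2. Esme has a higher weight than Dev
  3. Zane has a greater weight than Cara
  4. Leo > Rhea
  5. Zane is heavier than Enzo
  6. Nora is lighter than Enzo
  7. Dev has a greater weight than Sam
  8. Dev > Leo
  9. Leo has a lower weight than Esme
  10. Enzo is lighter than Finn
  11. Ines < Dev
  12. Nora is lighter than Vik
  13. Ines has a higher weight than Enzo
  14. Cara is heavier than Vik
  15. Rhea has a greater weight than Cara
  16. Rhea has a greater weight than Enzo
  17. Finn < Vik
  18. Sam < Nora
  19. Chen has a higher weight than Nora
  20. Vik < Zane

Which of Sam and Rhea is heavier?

Rhea

Sam < Nora and Nora < Enzo give Sam < Enzo.
Then Enzo < Finn extends the chain to Finn.
With Finn < Vik: Sam < Nora < Enzo < Finn < Vik.
With Vik < Cara: Sam < Nora < Enzo < Finn < Vik < Cara.
With Cara < Rhea: Sam < Nora < Enzo < Finn < Vik < Cara < Rhea.
So Sam < Rhea; Rhea is the heavier of the two.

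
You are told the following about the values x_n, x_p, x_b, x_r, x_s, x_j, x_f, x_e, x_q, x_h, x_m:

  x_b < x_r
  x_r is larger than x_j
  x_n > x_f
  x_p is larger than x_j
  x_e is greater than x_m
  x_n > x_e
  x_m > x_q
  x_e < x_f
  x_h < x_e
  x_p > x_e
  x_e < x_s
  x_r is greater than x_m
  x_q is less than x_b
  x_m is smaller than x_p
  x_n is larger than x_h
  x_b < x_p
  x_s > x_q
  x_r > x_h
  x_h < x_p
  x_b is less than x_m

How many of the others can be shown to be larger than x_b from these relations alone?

7

The elements the relations force above x_b are x_m, x_r, x_e, x_s, x_f, x_p, x_n — no chain reaches any other.
That is 7.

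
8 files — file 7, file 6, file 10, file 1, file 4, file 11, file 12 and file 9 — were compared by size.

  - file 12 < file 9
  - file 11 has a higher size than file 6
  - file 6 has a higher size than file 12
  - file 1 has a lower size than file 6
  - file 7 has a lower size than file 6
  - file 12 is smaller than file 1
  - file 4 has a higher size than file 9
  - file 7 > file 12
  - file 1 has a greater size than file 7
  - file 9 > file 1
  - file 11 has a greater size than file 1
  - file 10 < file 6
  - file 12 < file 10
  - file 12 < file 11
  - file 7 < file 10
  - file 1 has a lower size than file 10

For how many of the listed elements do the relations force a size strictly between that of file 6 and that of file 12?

3

The relations place file 12 below file 6. An element lies strictly between them when it is forced above file 12 and also forced below file 6.
Above file 12: {file 7, file 1, file 9, file 4, file 10, file 11}. Below file 6: {file 7, file 1, file 10}.
Intersection: {file 7, file 1, file 10} — 3.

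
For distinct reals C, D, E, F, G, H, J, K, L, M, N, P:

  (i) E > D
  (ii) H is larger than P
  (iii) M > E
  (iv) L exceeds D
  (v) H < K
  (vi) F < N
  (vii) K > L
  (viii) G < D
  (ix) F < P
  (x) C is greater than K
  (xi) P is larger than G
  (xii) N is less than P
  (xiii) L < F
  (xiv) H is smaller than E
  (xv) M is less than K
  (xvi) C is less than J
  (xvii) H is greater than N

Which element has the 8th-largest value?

N

Piecing the relations together gives one ordering: G < D < L < F < N < P < H < E < M < K < C < J.
Counting 8 from the largest end gives N.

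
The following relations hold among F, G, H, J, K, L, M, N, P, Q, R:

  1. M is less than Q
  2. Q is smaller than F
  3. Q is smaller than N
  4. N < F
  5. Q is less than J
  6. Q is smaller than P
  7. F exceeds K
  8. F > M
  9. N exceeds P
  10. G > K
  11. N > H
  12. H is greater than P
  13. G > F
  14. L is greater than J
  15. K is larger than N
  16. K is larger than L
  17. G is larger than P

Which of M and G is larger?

G

Link the given pairs in sequence: M < Q; Q < N; N < K; K < F; F < G.
Chaining these gives M < Q < N < K < F < G.
So M < G; G is the larger of the two.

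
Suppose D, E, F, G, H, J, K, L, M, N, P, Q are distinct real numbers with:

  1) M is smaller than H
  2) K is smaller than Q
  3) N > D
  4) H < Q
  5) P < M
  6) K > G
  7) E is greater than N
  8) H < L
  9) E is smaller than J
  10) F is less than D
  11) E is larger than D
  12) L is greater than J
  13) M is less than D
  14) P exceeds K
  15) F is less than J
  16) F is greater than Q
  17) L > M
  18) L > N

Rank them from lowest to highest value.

G < K < P < M < H < Q < F < D < N < E < J < L

The consecutive links are each given: G < K; K < P; P < M; M < H; H < Q; Q < F; F < D; D < N; N < E; E < J; J < L.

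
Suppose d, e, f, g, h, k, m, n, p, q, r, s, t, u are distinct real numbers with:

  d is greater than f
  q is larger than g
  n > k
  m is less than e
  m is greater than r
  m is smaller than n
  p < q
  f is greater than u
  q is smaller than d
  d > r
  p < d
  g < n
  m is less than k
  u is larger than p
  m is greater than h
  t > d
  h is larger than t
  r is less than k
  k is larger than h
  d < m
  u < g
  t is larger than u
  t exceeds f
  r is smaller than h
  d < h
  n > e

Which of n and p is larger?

n

p < u and u < g give p < g.
Then g < q extends the chain to q.
Then q < d extends the chain to d.
Then d < t extends the chain to t.
With t < h: p < u < g < q < d < t < h.
With h < m: p < u < g < q < d < t < h < m.
With m < k: p < u < g < q < d < t < h < m < k.
With k < n: p < u < g < q < d < t < h < m < k < n.
So p < n; n is the larger of the two.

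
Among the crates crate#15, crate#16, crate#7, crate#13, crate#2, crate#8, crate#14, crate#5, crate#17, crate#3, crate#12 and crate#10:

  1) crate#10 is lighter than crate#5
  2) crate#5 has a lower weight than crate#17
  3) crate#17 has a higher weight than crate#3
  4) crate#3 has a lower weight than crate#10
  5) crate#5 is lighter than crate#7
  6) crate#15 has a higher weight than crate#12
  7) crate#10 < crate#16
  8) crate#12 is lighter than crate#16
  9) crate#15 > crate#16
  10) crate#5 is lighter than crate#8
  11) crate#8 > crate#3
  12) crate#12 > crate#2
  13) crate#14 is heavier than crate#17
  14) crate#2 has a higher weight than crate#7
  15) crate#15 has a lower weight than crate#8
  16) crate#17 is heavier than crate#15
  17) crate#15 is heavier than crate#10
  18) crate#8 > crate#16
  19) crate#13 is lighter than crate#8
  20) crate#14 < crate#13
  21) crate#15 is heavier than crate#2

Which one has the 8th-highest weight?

crate#2

Piecing the relations together gives one ordering: crate#3 < crate#10 < crate#5 < crate#7 < crate#2 < crate#12 < crate#16 < crate#15 < crate#17 < crate#14 < crate#13 < crate#8.
The 8th largest is crate#2.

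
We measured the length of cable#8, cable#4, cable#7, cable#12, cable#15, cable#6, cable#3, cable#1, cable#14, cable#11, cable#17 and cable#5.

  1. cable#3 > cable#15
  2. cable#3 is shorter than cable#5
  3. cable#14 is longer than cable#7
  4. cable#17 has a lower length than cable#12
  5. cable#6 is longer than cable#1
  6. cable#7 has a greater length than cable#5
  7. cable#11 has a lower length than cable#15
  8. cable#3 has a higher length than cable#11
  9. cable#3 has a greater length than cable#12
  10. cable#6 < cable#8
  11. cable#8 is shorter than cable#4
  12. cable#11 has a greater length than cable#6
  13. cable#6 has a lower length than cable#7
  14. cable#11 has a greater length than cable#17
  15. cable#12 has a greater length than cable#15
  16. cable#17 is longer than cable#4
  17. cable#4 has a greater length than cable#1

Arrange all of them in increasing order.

cable#1 < cable#6 < cable#8 < cable#4 < cable#17 < cable#11 < cable#15 < cable#12 < cable#3 < cable#5 < cable#7 < cable#14

The consecutive links are each given: cable#1 < cable#6; cable#6 < cable#8; cable#8 < cable#4; cable#4 < cable#17; cable#17 < cable#11; cable#11 < cable#15; cable#15 < cable#12; cable#12 < cable#3; cable#3 < cable#5; cable#5 < cable#7; cable#7 < cable#14.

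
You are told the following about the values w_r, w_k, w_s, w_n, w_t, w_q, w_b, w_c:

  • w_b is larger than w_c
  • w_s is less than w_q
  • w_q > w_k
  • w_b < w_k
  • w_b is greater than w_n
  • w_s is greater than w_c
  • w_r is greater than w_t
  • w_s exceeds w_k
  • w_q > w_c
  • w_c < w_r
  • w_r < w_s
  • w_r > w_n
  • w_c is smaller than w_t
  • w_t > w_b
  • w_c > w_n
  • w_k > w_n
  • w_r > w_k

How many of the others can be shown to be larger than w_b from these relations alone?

Directly above w_b: w_t, w_k.
One step further: w_r, w_s, w_q (5 so far).
Nothing else is reachable above w_b; 5 in all.

5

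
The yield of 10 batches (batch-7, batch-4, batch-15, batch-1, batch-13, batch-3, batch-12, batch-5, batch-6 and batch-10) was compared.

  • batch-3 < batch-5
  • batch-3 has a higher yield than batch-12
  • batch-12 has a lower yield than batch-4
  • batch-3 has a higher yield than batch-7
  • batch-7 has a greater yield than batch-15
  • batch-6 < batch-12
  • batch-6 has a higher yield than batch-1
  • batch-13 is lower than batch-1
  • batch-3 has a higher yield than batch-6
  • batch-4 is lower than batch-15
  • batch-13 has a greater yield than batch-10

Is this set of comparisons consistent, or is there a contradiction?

consistent

The single ordering batch-10 < batch-13 < batch-1 < batch-6 < batch-12 < batch-4 < batch-15 < batch-7 < batch-3 < batch-5 satisfies every listed relation, so no contradiction arises.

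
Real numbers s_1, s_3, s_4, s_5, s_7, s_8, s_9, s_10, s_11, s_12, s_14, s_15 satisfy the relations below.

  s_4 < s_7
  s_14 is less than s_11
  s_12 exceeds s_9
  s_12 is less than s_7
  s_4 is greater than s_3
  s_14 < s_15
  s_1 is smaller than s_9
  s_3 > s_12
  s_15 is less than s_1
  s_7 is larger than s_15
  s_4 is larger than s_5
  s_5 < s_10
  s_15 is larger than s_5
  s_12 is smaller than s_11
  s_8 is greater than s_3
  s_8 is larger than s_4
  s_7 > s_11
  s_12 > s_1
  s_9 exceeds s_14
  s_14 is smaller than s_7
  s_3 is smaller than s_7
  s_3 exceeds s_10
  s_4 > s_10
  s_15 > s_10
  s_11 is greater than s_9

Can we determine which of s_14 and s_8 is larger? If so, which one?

s_8

s_14 < s_15 and s_15 < s_1 give s_14 < s_1.
Then s_1 < s_9 extends the chain to s_9.
Then s_9 < s_12 extends the chain to s_12.
With s_12 < s_3: s_14 < s_15 < s_1 < s_9 < s_12 < s_3.
Then s_3 < s_4 extends the chain to s_4.
With s_4 < s_8: s_14 < s_15 < s_1 < s_9 < s_12 < s_3 < s_4 < s_8.
So s_8 is larger.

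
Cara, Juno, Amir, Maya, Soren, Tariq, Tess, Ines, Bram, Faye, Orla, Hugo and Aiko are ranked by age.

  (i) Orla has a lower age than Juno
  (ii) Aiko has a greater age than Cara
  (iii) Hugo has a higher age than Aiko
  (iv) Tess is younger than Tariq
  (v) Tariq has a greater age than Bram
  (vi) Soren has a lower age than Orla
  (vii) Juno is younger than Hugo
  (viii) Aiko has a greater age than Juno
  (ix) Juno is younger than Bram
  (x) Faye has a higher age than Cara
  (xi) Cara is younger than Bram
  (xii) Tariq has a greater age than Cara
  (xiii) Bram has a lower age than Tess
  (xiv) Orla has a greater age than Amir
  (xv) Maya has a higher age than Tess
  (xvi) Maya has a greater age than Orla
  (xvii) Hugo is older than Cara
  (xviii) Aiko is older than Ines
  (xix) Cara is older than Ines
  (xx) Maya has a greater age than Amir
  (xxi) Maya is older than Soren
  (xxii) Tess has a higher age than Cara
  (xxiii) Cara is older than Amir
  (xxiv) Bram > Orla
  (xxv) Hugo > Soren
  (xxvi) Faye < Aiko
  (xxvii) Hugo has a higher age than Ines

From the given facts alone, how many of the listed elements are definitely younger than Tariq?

8

Directly below Tariq: Cara, Bram, Tess.
One step further: Ines, Amir, Orla, Juno (7 so far).
One step further: Soren (8 so far).
No other element is forced below Tariq by the given relations, so the count is 8.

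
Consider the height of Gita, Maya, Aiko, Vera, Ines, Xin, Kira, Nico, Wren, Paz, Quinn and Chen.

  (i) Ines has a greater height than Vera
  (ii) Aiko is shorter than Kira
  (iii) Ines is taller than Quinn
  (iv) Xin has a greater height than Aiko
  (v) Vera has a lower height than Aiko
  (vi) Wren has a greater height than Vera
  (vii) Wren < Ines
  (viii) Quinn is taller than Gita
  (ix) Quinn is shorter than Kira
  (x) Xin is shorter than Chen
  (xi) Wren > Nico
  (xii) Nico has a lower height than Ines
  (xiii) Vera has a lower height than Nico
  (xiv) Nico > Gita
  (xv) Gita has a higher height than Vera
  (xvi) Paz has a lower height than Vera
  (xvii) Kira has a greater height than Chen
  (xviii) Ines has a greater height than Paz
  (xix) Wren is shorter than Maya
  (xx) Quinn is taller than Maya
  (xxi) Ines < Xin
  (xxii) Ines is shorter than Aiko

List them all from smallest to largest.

Paz < Vera < Gita < Nico < Wren < Maya < Quinn < Ines < Aiko < Xin < Chen < Kira

Nothing is placed below Paz, so it is least; from there Paz < Vera; Vera < Gita; Gita < Nico; Nico < Wren; Wren < Maya; Maya < Quinn; Quinn < Ines; Ines < Aiko; Aiko < Xin; Xin < Chen; Chen < Kira, each given directly.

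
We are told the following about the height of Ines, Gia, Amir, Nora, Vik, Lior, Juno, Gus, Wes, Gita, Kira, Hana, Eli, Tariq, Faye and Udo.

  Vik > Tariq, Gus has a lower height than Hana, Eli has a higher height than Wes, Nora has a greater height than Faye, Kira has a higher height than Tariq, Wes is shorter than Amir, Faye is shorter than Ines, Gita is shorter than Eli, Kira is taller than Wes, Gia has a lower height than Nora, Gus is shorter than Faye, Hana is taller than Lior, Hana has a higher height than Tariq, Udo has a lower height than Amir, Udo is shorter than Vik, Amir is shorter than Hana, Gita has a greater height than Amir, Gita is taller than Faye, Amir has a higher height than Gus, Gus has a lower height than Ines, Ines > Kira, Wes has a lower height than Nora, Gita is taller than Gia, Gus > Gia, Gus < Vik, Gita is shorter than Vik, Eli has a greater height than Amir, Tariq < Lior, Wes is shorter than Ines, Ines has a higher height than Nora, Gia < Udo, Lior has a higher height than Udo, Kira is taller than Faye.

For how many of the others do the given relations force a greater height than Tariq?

5

From Tariq the given relations immediately reach Vik, Lior, Kira, Hana.
From those, Ines — 5 in total.
Nothing else is reachable above Tariq; 5 in all.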